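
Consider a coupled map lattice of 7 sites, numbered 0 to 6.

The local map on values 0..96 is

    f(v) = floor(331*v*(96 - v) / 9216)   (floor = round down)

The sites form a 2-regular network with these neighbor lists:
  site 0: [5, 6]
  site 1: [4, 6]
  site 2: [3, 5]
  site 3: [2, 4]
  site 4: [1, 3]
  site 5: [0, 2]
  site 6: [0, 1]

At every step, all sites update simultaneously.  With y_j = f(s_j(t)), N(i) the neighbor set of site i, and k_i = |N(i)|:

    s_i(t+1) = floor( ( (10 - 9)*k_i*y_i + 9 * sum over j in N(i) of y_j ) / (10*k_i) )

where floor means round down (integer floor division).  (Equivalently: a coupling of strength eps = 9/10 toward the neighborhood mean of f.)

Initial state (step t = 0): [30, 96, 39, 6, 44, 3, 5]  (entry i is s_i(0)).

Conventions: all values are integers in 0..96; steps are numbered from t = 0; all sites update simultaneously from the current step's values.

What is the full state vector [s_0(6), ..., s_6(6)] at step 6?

Simulating step by step:
t=0: [30, 96, 39, 6, 44, 3, 5]
t=1: [18, 44, 20, 74, 16, 68, 33]
t=2: [68, 61, 62, 50, 67, 53, 66]
t=3: [75, 70, 80, 73, 78, 72, 71]
t=4: [61, 57, 59, 48, 61, 51, 60]
t=5: [79, 76, 81, 77, 80, 77, 77]
t=6: [51, 49, 51, 44, 52, 46, 51]

Answer: [51, 49, 51, 44, 52, 46, 51]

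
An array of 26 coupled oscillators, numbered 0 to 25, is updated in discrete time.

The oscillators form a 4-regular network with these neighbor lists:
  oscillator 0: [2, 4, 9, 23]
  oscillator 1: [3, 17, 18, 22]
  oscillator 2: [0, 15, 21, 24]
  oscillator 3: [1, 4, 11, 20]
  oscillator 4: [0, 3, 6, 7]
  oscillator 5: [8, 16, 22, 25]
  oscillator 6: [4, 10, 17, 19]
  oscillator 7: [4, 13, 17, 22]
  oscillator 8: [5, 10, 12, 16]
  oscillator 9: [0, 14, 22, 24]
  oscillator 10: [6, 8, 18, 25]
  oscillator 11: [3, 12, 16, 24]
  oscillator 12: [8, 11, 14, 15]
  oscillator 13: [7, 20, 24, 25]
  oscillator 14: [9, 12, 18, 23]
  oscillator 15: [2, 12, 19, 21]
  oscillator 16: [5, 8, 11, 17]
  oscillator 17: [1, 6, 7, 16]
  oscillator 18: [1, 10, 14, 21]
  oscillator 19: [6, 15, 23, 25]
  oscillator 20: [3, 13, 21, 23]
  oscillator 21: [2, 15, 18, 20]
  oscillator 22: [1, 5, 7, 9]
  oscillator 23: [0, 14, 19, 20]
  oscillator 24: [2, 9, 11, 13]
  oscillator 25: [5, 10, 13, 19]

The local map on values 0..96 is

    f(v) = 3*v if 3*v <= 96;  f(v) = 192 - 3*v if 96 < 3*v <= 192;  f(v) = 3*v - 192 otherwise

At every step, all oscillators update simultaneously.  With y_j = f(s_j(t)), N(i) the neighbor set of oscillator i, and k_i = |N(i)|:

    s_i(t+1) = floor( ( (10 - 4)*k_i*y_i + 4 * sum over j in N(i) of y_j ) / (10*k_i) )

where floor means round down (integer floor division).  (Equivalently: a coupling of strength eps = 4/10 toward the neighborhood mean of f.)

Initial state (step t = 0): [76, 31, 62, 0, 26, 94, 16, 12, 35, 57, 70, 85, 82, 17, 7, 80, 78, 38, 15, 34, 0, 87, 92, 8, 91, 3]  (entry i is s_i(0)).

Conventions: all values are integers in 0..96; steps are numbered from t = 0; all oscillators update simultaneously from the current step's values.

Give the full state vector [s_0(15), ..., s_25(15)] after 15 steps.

Simulating step by step:
t=0: [76, 31, 62, 0, 26, 94, 16, 12, 35, 57, 70, 85, 82, 17, 7, 80, 78, 38, 15, 34, 0, 87, 92, 8, 91, 3]
t=1: [34, 76, 27, 23, 58, 76, 55, 50, 72, 34, 29, 55, 54, 43, 27, 50, 57, 68, 47, 66, 14, 51, 74, 29, 62, 30]
t=2: [81, 37, 66, 53, 33, 38, 28, 37, 31, 74, 71, 28, 35, 55, 74, 40, 22, 19, 54, 28, 51, 45, 38, 74, 29, 73]
t=3: [46, 68, 30, 49, 80, 73, 75, 74, 81, 42, 36, 77, 80, 39, 35, 66, 70, 65, 36, 71, 38, 48, 73, 38, 66, 37]
t=4: [60, 23, 65, 44, 45, 33, 35, 33, 48, 57, 75, 35, 47, 64, 79, 24, 22, 11, 73, 32, 71, 54, 29, 70, 30, 69]
t=5: [17, 62, 22, 59, 59, 77, 74, 73, 53, 36, 37, 78, 55, 21, 38, 61, 65, 51, 33, 76, 23, 30, 79, 28, 65, 31]
t=6: [55, 22, 54, 22, 21, 40, 35, 32, 34, 68, 73, 30, 32, 57, 75, 27, 17, 30, 81, 43, 66, 77, 42, 73, 27, 77]
t=7: [29, 66, 40, 62, 65, 67, 76, 81, 78, 27, 42, 83, 87, 34, 38, 71, 64, 84, 47, 61, 18, 40, 64, 29, 63, 41]
t=8: [76, 15, 61, 15, 19, 16, 35, 45, 39, 65, 59, 42, 61, 71, 75, 34, 16, 45, 52, 26, 57, 63, 14, 75, 31, 58]
t=9: [31, 45, 27, 45, 56, 47, 72, 51, 57, 22, 30, 59, 31, 31, 27, 63, 53, 57, 31, 69, 22, 17, 40, 36, 65, 27]
t=10: [81, 58, 63, 50, 35, 51, 29, 44, 39, 64, 75, 27, 67, 74, 82, 25, 30, 27, 83, 28, 68, 54, 64, 75, 27, 73]
t=11: [42, 28, 25, 45, 76, 42, 80, 55, 62, 18, 44, 70, 33, 36, 42, 57, 81, 74, 47, 72, 20, 32, 11, 39, 60, 34]
t=12: [63, 67, 64, 54, 41, 57, 43, 34, 30, 50, 55, 32, 66, 69, 66, 41, 42, 39, 61, 37, 67, 78, 42, 66, 30, 77]
t=13: [13, 23, 20, 36, 60, 38, 63, 76, 66, 41, 36, 76, 29, 31, 9, 54, 67, 67, 13, 66, 14, 33, 55, 13, 69, 37]
t=14: [41, 57, 53, 66, 23, 59, 12, 35, 29, 52, 63, 41, 62, 73, 39, 42, 18, 17, 50, 18, 56, 72, 41, 34, 34, 74]
t=15: [64, 29, 44, 21, 61, 33, 39, 73, 60, 51, 21, 57, 33, 39, 62, 51, 54, 50, 37, 54, 29, 30, 57, 76, 70, 27]

Answer: [64, 29, 44, 21, 61, 33, 39, 73, 60, 51, 21, 57, 33, 39, 62, 51, 54, 50, 37, 54, 29, 30, 57, 76, 70, 27]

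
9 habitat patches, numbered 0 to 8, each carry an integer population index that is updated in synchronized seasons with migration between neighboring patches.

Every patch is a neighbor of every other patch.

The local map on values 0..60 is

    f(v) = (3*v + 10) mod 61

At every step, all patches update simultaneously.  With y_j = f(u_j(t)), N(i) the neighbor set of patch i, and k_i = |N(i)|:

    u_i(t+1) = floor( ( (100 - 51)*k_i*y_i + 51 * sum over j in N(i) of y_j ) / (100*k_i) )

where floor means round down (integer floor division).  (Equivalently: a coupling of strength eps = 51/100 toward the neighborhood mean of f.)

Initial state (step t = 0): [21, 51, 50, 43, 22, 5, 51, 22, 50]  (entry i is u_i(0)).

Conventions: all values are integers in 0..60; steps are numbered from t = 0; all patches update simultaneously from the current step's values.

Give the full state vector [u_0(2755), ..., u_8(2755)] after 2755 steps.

Answer: [45, 45, 45, 45, 45, 45, 45, 45, 45]
Key observation: The state at step 24, [32, 32, 32, 32, 32, 32, 32, 32, 32], reappears at step 34: the system is in a cycle of period 10 from step 24 on.  Therefore the state at step 2755 equals the state at step 24 + ((2755 - 24) mod 10) = 25, which is [45, 45, 45, 45, 45, 45, 45, 45, 45].

Derivation:
t=0: [21, 51, 50, 43, 22, 5, 51, 22, 50]
t=1: [20, 32, 31, 22, 21, 26, 32, 21, 31]
t=2: [19, 35, 33, 22, 20, 27, 35, 20, 33]
t=3: [19, 40, 37, 23, 21, 30, 40, 21, 37]
t=4: [16, 17, 39, 21, 19, 30, 17, 19, 39]
t=5: [33, 8, 10, 13, 10, 24, 8, 10, 10]
t=6: [42, 36, 39, 42, 39, 31, 36, 39, 39]
t=7: [18, 37, 15, 18, 15, 30, 37, 15, 15]
t=8: [25, 50, 47, 25, 47, 41, 50, 47, 47]
t=9: [26, 32, 28, 26, 28, 20, 32, 28, 28]
t=10: [29, 37, 32, 29, 32, 22, 37, 32, 32]
t=11: [40, 50, 43, 40, 43, 31, 50, 43, 43]
t=12: [16, 29, 20, 16, 20, 30, 29, 20, 20]
t=13: [41, 32, 20, 41, 20, 33, 32, 20, 20]
t=14: [17, 31, 16, 17, 16, 32, 31, 16, 16]
t=15: [23, 40, 47, 23, 47, 42, 40, 47, 47]
t=16: [19, 15, 23, 19, 23, 17, 15, 23, 23]
t=17: [14, 35, 20, 14, 20, 12, 35, 20, 20]
t=18: [40, 41, 22, 40, 22, 38, 41, 22, 22]
t=19: [9, 11, 12, 9, 12, 7, 11, 12, 12]
t=20: [39, 42, 43, 39, 43, 37, 42, 43, 43]
t=21: [12, 16, 17, 12, 17, 36, 16, 17, 17]
t=22: [36, 41, 16, 36, 16, 41, 41, 16, 16]
t=23: [48, 28, 48, 48, 48, 28, 28, 48, 48]
t=24: [32, 32, 32, 32, 32, 32, 32, 32, 32]
t=25: [45, 45, 45, 45, 45, 45, 45, 45, 45]
t=26: [23, 23, 23, 23, 23, 23, 23, 23, 23]
t=27: [18, 18, 18, 18, 18, 18, 18, 18, 18]
t=28: [3, 3, 3, 3, 3, 3, 3, 3, 3]
t=29: [19, 19, 19, 19, 19, 19, 19, 19, 19]
t=30: [6, 6, 6, 6, 6, 6, 6, 6, 6]
t=31: [28, 28, 28, 28, 28, 28, 28, 28, 28]
t=32: [33, 33, 33, 33, 33, 33, 33, 33, 33]
t=33: [48, 48, 48, 48, 48, 48, 48, 48, 48]
t=34: [32, 32, 32, 32, 32, 32, 32, 32, 32]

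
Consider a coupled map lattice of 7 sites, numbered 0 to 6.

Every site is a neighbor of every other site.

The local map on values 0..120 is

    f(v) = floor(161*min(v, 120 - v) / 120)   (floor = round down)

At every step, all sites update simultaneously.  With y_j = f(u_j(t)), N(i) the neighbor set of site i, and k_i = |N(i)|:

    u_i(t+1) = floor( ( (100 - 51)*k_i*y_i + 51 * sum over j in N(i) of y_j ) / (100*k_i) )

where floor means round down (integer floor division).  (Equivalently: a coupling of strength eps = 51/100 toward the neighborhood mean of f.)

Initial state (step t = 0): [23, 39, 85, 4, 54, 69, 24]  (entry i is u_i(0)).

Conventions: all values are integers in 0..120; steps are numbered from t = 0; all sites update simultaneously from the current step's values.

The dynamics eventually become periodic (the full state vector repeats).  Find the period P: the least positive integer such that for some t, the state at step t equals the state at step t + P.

Answer: 6
Key observation: The state at step 6, [59, 59, 59, 59, 59, 59, 59], reappears at step 12 — and no state repeats earlier — so the cycle the system enters has period 6.

Derivation:
t=0: [23, 39, 85, 4, 54, 69, 24]
t=1: [38, 46, 44, 27, 55, 53, 38]
t=2: [54, 58, 57, 48, 63, 62, 54]
t=3: [72, 74, 74, 69, 74, 74, 72]
t=4: [63, 62, 62, 64, 62, 62, 63]
t=5: [76, 76, 76, 75, 76, 76, 76]
t=6: [59, 59, 59, 59, 59, 59, 59]
t=7: [79, 79, 79, 79, 79, 79, 79]
t=8: [55, 55, 55, 55, 55, 55, 55]
t=9: [73, 73, 73, 73, 73, 73, 73]
t=10: [63, 63, 63, 63, 63, 63, 63]
t=11: [76, 76, 76, 76, 76, 76, 76]
t=12: [59, 59, 59, 59, 59, 59, 59]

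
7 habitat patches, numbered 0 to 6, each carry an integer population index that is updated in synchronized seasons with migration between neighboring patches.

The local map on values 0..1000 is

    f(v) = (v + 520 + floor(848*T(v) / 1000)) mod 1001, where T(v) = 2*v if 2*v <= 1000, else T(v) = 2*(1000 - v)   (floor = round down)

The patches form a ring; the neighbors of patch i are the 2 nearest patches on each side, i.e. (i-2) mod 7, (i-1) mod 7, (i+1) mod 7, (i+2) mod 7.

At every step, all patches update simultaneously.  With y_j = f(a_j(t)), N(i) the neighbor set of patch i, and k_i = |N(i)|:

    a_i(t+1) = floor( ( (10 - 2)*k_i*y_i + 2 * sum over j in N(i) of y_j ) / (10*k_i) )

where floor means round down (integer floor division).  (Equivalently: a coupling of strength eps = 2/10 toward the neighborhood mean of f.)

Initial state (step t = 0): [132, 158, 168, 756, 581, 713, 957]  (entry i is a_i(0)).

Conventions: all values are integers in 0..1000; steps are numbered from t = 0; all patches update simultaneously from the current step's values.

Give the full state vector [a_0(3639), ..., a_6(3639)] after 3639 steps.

Answer: [717, 717, 717, 717, 717, 717, 717]
Key observation: The state at step 12, [715, 715, 715, 715, 715, 715, 715], reappears at step 14: the system is in a cycle of period 2 from step 12 on.  Therefore the state at step 3639 equals the state at step 12 + ((3639 - 12) mod 2) = 13, which is [717, 717, 717, 717, 717, 717, 717].

Derivation:
t=0: [132, 158, 168, 756, 581, 713, 957]
t=1: [859, 910, 943, 722, 794, 720, 605]
t=2: [625, 598, 575, 695, 668, 709, 763]
t=3: [774, 788, 804, 738, 747, 724, 698]
t=4: [678, 670, 660, 697, 695, 708, 720]
t=5: [741, 745, 751, 731, 730, 723, 717]
t=6: [699, 697, 693, 705, 706, 710, 712]
t=7: [727, 728, 730, 724, 723, 720, 720]
t=8: [709, 708, 706, 710, 710, 712, 712]
t=9: [720, 721, 722, 720, 720, 719, 719]
t=10: [713, 713, 712, 713, 713, 713, 713]
t=11: [718, 718, 718, 718, 718, 718, 718]
t=12: [715, 715, 715, 715, 715, 715, 715]
t=13: [717, 717, 717, 717, 717, 717, 717]
t=14: [715, 715, 715, 715, 715, 715, 715]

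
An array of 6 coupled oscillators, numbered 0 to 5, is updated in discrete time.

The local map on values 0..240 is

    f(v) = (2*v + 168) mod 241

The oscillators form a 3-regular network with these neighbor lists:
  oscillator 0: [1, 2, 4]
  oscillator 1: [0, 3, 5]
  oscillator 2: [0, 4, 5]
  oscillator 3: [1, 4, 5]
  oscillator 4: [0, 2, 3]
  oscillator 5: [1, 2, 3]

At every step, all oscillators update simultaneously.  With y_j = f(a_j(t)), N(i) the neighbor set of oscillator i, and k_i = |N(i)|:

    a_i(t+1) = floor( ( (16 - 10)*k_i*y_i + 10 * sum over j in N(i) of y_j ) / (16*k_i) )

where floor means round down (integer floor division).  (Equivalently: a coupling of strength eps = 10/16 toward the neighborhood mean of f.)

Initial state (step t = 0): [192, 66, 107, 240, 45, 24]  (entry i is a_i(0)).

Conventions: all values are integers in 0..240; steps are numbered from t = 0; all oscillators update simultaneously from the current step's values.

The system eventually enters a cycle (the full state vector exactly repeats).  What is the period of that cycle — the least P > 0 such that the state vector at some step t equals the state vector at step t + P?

Simulating step by step:
t=0: [192, 66, 107, 240, 45, 24]
t=1: [71, 116, 116, 123, 84, 157]
t=2: [111, 110, 93, 117, 119, 102]
t=3: [144, 147, 135, 152, 150, 136]
t=4: [215, 217, 207, 221, 219, 209]
t=5: [115, 117, 109, 120, 118, 111]
t=6: [156, 158, 152, 161, 158, 154]
t=7: [138, 101, 185, 52, 100, 138]
t=8: [141, 139, 132, 107, 108, 121]
t=9: [190, 185, 180, 160, 166, 175]
t=10: [49, 43, 42, 25, 31, 36]
t=11: [62, 105, 107, 182, 139, 140]
t=12: [119, 115, 149, 133, 127, 145]
t=13: [179, 178, 201, 188, 189, 201]
t=14: [56, 56, 73, 63, 64, 73]
t=15: [49, 49, 62, 54, 55, 61]
t=16: [32, 32, 42, 36, 37, 41]
t=17: [137, 187, 54, 140, 101, 104]
t=18: [122, 135, 110, 145, 140, 113]
t=19: [178, 186, 165, 197, 189, 174]
t=20: [44, 54, 35, 62, 52, 44]
t=21: [68, 30, 101, 36, 74, 73]
t=22: [113, 163, 92, 168, 118, 151]
t=23: [116, 88, 155, 92, 120, 116]
t=24: [165, 128, 189, 131, 168, 153]
t=25: [62, 159, 80, 162, 64, 178]
t=26: [49, 22, 63, 24, 51, 36]
t=27: [70, 179, 81, 181, 72, 190]
t=28: [67, 54, 75, 55, 69, 62]
t=29: [59, 44, 65, 45, 60, 50]
t=30: [41, 24, 46, 24, 42, 28]
t=31: [54, 174, 57, 174, 54, 177]
t=32: [36, 35, 38, 35, 36, 37]
t=33: [190, 189, 101, 189, 190, 100]
t=34: [78, 77, 102, 77, 78, 101]
t=35: [92, 91, 110, 91, 92, 109]
t=36: [118, 116, 131, 116, 118, 130]
t=37: [167, 165, 177, 165, 167, 175]
t=38: [23, 21, 30, 21, 23, 28]
t=39: [216, 213, 221, 213, 216, 219]
t=40: [118, 115, 123, 115, 118, 119]
t=41: [163, 159, 167, 159, 163, 163]
t=42: [12, 7, 15, 7, 12, 10]
t=43: [191, 185, 193, 185, 191, 187]
t=44: [66, 59, 67, 59, 66, 60]
t=45: [56, 48, 57, 48, 56, 49]
t=46: [36, 26, 36, 26, 36, 27]
t=47: [235, 224, 236, 224, 235, 224]
t=48: [151, 138, 152, 138, 151, 139]
t=49: [224, 208, 224, 208, 224, 209]
t=50: [127, 109, 127, 109, 127, 109]
t=51: [173, 152, 173, 152, 173, 152]
t=52: [73, 189, 73, 189, 73, 189]
t=53: [71, 65, 71, 65, 71, 65]
t=54: [66, 59, 66, 59, 66, 59]
t=55: [56, 47, 56, 47, 56, 47]
t=56: [35, 24, 35, 24, 35, 24]
t=57: [233, 220, 233, 220, 233, 220]
t=58: [146, 131, 146, 131, 146, 131]
t=59: [212, 195, 212, 195, 212, 195]
t=60: [102, 83, 102, 83, 102, 83]
t=61: [123, 100, 123, 100, 123, 100]
t=62: [163, 136, 163, 136, 163, 136]
t=63: [50, 160, 50, 160, 50, 160]
t=64: [22, 10, 22, 10, 22, 10]
t=65: [207, 193, 207, 193, 207, 193]
t=66: [94, 77, 94, 77, 94, 77]
t=67: [107, 88, 107, 88, 107, 88]
t=68: [133, 110, 133, 110, 133, 110]
t=69: [183, 156, 183, 156, 183, 156]
t=70: [90, 200, 90, 200, 90, 200]
t=71: [102, 90, 102, 90, 102, 90]
t=72: [126, 112, 126, 112, 126, 112]
t=73: [173, 156, 173, 156, 173, 156]
t=74: [75, 195, 75, 195, 75, 195]
t=75: [76, 76, 76, 76, 76, 76]
t=76: [79, 79, 79, 79, 79, 79]
t=77: [85, 85, 85, 85, 85, 85]
t=78: [97, 97, 97, 97, 97, 97]
t=79: [121, 121, 121, 121, 121, 121]
t=80: [169, 169, 169, 169, 169, 169]
t=81: [24, 24, 24, 24, 24, 24]
t=82: [216, 216, 216, 216, 216, 216]
t=83: [118, 118, 118, 118, 118, 118]
t=84: [163, 163, 163, 163, 163, 163]
t=85: [12, 12, 12, 12, 12, 12]
t=86: [192, 192, 192, 192, 192, 192]
t=87: [70, 70, 70, 70, 70, 70]
t=88: [67, 67, 67, 67, 67, 67]
t=89: [61, 61, 61, 61, 61, 61]
t=90: [49, 49, 49, 49, 49, 49]
t=91: [25, 25, 25, 25, 25, 25]
t=92: [218, 218, 218, 218, 218, 218]
t=93: [122, 122, 122, 122, 122, 122]
t=94: [171, 171, 171, 171, 171, 171]
t=95: [28, 28, 28, 28, 28, 28]
t=96: [224, 224, 224, 224, 224, 224]
t=97: [134, 134, 134, 134, 134, 134]
t=98: [195, 195, 195, 195, 195, 195]
t=99: [76, 76, 76, 76, 76, 76]

Answer: 24
Key observation: The state at step 75, [76, 76, 76, 76, 76, 76], reappears at step 99 — and no state repeats earlier — so the cycle the system enters has period 24.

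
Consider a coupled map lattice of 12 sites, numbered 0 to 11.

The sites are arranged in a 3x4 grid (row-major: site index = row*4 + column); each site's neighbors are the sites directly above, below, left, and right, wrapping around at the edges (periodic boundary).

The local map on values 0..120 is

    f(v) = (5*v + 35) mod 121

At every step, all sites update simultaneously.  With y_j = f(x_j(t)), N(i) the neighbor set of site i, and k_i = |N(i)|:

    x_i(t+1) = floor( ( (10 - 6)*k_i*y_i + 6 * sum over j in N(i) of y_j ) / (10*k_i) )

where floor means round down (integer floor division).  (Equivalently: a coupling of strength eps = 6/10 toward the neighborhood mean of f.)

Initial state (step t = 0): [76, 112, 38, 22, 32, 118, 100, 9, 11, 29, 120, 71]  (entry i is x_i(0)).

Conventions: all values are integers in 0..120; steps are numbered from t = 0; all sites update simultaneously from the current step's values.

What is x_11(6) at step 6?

Simulating step by step:
t=0: [76, 112, 38, 22, 32, 118, 100, 9, 11, 29, 120, 71]
t=1: [65, 79, 74, 49, 65, 52, 55, 58, 67, 61, 48, 44]
t=2: [81, 73, 47, 53, 86, 73, 58, 68, 54, 63, 46, 29]
t=3: [69, 52, 41, 49, 69, 64, 48, 50, 77, 67, 50, 47]
t=4: [31, 59, 72, 46, 41, 61, 60, 34, 33, 42, 45, 38]
t=5: [73, 65, 46, 52, 97, 84, 72, 84, 75, 43, 42, 72]
t=6: [52, 71, 40, 48, 54, 65, 44, 59, 35, 42, 15, 42]

Answer: x_11(6) = 42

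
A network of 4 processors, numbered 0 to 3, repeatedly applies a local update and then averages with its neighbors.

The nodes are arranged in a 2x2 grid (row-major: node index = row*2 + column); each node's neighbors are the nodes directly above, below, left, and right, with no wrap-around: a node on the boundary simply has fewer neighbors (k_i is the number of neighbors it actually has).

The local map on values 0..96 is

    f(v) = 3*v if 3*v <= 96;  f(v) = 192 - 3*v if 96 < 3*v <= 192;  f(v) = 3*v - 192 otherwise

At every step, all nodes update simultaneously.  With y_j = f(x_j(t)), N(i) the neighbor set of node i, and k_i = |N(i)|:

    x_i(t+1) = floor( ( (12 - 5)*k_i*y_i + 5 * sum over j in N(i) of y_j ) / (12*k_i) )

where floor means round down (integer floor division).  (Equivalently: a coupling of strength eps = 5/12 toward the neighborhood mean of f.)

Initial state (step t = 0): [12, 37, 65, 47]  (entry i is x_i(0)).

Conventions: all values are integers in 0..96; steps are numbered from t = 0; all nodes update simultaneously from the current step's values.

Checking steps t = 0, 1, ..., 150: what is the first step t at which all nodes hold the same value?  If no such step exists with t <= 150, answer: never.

Simulating step by step:
t=0: [12, 37, 65, 47]  (not all equal)
t=1: [38, 65, 19, 47]  (not all equal)
t=2: [58, 28, 60, 42]  (not all equal)
t=3: [30, 66, 24, 58]  (not all equal)
t=4: [68, 26, 64, 26]  (not all equal)
t=5: [23, 64, 18, 61]  (not all equal)
t=6: [51, 16, 47, 16]  (not all equal)
t=7: [43, 46, 47, 48]  (not all equal)
t=8: [58, 54, 52, 49]  (not all equal)
t=9: [24, 30, 34, 40]  (not all equal)
t=10: [79, 82, 82, 79]  (not all equal)
t=11: [48, 50, 50, 48]  (not all equal)
t=12: [45, 44, 44, 45]  (not all equal)
t=13: [58, 58, 58, 58]  (all equal)

Answer: 13
Key observation: Synchronization is absorbing here: once all nodes are equal they stay equal, and step 13 is the first all-equal step.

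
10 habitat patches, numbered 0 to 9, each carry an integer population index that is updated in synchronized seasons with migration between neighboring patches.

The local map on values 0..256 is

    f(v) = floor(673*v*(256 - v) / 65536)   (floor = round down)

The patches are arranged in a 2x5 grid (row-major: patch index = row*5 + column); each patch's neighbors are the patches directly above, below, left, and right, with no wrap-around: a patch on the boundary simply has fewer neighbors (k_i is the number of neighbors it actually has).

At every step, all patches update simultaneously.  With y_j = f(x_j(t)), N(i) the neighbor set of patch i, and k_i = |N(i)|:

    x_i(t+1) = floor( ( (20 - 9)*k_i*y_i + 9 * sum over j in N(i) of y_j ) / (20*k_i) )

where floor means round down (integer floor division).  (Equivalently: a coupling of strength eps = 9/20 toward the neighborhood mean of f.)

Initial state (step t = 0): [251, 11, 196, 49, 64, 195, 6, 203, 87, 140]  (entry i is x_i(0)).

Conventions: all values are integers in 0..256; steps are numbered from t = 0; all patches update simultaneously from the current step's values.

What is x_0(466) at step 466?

Answer: x_0(466) = 158
Key observation: The state at step 6, [158, 158, 158, 159, 159, 158, 158, 158, 158, 159], reappears at step 8: the system is in a cycle of period 2 from step 6 on.  Therefore the state at step 466 equals the state at step 6 + ((466 - 6) mod 2) = 6, which is [158, 158, 158, 159, 159, 158, 158, 158, 158, 159].

Derivation:
t=0: [251, 11, 196, 49, 64, 195, 6, 203, 87, 140]
t=1: [40, 36, 102, 116, 130, 73, 47, 103, 139, 153]
t=2: [97, 96, 149, 165, 165, 117, 111, 152, 165, 163]
t=3: [159, 159, 160, 155, 154, 164, 163, 161, 155, 154]
t=4: [157, 157, 157, 159, 160, 155, 155, 157, 159, 160]
t=5: [159, 159, 158, 158, 157, 159, 159, 159, 158, 157]
t=6: [158, 158, 158, 159, 159, 158, 158, 158, 158, 159]
t=7: [159, 159, 158, 158, 158, 159, 159, 159, 158, 158]
t=8: [158, 158, 158, 159, 159, 158, 158, 158, 158, 159]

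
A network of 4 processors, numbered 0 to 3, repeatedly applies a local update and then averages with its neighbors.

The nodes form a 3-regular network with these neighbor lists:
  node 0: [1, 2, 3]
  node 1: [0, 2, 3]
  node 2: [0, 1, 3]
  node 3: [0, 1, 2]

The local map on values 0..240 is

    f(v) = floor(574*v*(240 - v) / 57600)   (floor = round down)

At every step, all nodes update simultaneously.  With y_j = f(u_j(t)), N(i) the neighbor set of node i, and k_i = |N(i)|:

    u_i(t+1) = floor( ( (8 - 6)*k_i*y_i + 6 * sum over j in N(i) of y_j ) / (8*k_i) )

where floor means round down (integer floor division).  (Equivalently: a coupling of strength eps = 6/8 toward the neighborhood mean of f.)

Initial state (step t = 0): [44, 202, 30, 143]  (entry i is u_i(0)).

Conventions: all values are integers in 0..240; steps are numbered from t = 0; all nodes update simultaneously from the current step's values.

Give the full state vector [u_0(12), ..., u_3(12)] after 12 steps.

Answer: [139, 139, 139, 139]

Derivation:
t=0: [44, 202, 30, 143]
t=1: [90, 90, 90, 90]
t=2: [134, 134, 134, 134]
t=3: [141, 141, 141, 141]
t=4: [139, 139, 139, 139]
t=5: [139, 139, 139, 139]
t=6: [139, 139, 139, 139]
t=7: [139, 139, 139, 139]
t=8: [139, 139, 139, 139]
t=9: [139, 139, 139, 139]
t=10: [139, 139, 139, 139]
t=11: [139, 139, 139, 139]
t=12: [139, 139, 139, 139]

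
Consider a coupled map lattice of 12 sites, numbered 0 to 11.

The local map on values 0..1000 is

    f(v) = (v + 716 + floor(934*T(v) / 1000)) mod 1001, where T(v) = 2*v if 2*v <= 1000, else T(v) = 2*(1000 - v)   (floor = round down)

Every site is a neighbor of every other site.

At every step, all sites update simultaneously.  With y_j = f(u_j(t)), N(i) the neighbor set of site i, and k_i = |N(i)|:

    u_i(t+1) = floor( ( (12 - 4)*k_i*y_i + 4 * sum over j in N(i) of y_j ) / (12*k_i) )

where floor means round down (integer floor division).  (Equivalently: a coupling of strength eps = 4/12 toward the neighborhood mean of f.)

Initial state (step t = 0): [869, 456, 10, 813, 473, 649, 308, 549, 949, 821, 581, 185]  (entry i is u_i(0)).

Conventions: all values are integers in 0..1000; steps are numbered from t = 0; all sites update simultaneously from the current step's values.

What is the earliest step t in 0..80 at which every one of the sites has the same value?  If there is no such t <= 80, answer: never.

Simulating step by step:
t=0: [869, 456, 10, 813, 473, 649, 308, 549, 949, 821, 581, 185]  (not all equal)
t=1: [684, 171, 631, 716, 202, 169, 538, 224, 640, 711, 206, 313]  (not all equal)
t=2: [782, 283, 175, 764, 340, 280, 226, 380, 169, 767, 347, 542]  (not all equal)
t=3: [783, 543, 345, 793, 647, 538, 439, 720, 335, 791, 660, 279]  (not all equal)
t=4: [779, 275, 653, 774, 217, 278, 825, 814, 634, 775, 210, 532]  (not all equal)
t=5: [767, 511, 200, 770, 405, 516, 742, 748, 210, 770, 392, 267]  (not all equal)
t=6: [816, 320, 416, 814, 790, 318, 829, 826, 434, 814, 766, 538]  (not all equal)
t=7: [841, 687, 863, 842, 856, 684, 834, 836, 895, 842, 869, 358]  (not all equal)
t=8: [854, 939, 842, 854, 845, 941, 858, 857, 824, 854, 838, 783]  (not all equal)
t=9: [840, 792, 847, 840, 845, 792, 838, 838, 856, 840, 848, 879]  (not all equal)
t=10: [853, 880, 849, 853, 851, 880, 855, 855, 844, 853, 849, 832]  (not all equal)
t=11: [841, 826, 844, 841, 842, 826, 840, 840, 846, 841, 844, 853]  (not all equal)
t=12: [853, 861, 851, 853, 852, 861, 853, 853, 849, 853, 851, 846]  (not all equal)
t=13: [842, 837, 843, 842, 842, 837, 842, 842, 844, 842, 843, 845]  (not all equal)
t=14: [852, 854, 851, 852, 852, 854, 852, 852, 850, 852, 851, 850]  (not all equal)
t=15: [843, 841, 843, 843, 843, 841, 843, 843, 844, 843, 843, 844]  (not all equal)
t=16: [851, 852, 851, 851, 851, 852, 851, 851, 850, 851, 851, 850]  (not all equal)
t=17: [844, 843, 844, 844, 844, 843, 844, 844, 844, 844, 844, 844]  (not all equal)
t=18: [850, 850, 850, 850, 850, 850, 850, 850, 850, 850, 850, 850]  (all equal)

Answer: 18
Key observation: Synchronization is absorbing here: once all sites are equal they stay equal, and step 18 is the first all-equal step.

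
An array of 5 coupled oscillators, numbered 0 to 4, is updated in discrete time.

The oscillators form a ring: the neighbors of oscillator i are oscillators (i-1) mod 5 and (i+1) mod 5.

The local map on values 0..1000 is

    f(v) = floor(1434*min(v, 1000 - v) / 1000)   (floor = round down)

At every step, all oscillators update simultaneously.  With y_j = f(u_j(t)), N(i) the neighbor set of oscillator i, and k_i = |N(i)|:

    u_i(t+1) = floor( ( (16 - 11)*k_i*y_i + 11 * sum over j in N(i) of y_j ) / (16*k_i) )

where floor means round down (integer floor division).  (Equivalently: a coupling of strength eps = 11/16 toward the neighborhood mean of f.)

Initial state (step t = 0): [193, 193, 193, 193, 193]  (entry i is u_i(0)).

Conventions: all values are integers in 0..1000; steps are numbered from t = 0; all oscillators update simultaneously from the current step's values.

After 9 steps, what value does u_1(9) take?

Simulating step by step:
t=0: [193, 193, 193, 193, 193]
t=1: [276, 276, 276, 276, 276]
t=2: [395, 395, 395, 395, 395]
t=3: [566, 566, 566, 566, 566]
t=4: [622, 622, 622, 622, 622]
t=5: [542, 542, 542, 542, 542]
t=6: [656, 656, 656, 656, 656]
t=7: [493, 493, 493, 493, 493]
t=8: [706, 706, 706, 706, 706]
t=9: [421, 421, 421, 421, 421]

Answer: u_1(9) = 421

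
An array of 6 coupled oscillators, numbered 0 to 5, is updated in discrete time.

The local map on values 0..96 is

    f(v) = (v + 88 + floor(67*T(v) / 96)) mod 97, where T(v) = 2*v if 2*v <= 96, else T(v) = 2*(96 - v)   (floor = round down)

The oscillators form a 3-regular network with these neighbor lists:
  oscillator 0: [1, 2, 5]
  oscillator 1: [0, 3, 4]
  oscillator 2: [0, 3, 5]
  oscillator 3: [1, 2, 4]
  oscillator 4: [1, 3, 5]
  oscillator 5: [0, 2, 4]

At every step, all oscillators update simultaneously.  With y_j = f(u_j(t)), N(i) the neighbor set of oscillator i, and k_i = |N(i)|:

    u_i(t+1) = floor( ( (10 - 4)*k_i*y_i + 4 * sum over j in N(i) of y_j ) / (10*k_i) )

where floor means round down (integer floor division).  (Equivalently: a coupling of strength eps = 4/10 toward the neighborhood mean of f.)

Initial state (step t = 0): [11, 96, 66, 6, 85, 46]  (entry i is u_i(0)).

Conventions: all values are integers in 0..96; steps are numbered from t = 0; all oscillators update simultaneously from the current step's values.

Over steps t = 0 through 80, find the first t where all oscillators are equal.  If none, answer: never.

Answer: never
Key observation: The state at step 20 reappears at step 22 — the system is in a cycle of period 2 from step 20 on.  No step 0..22 is synchronized, and the cycle repeats forever, so no step up to 80 (or ever) has all oscillators equal.

Derivation:
t=0: [11, 96, 66, 6, 85, 46]  (not all equal)
t=1: [22, 67, 4, 26, 67, 16]  (not all equal)
t=2: [29, 13, 16, 32, 11, 23]  (not all equal)
t=3: [48, 32, 40, 49, 28, 41]  (not all equal)
t=4: [37, 50, 65, 32, 56, 73]  (not all equal)
t=5: [61, 24, 33, 42, 25, 69]  (not all equal)
t=6: [17, 48, 54, 77, 48, 16]  (not all equal)
t=7: [24, 23, 24, 59, 23, 23]  (not all equal)
t=8: [47, 40, 41, 21, 40, 46]  (not all equal)
t=9: [27, 69, 60, 59, 69, 26]  (not all equal)
t=10: [40, 7, 17, 2, 7, 39]  (not all equal)
t=11: [67, 28, 53, 61, 28, 66]  (not all equal)
t=12: [9, 43, 4, 18, 43, 9]  (not all equal)
t=13: [21, 75, 7, 45, 75, 21]  (not all equal)
t=14: [43, 75, 15, 26, 75, 43]  (not all equal)
t=15: [85, 89, 47, 60, 89, 85]  (not all equal)
t=16: [79, 77, 28, 26, 77, 79]  (not all equal)
t=17: [88, 88, 66, 64, 88, 88]  (not all equal)
t=18: [78, 78, 24, 25, 78, 78]  (not all equal)
t=19: [87, 88, 60, 61, 88, 87]  (not all equal)
t=20: [78, 78, 26, 26, 78, 78]  (not all equal)
t=21: [88, 88, 63, 63, 88, 88]  (not all equal)
t=22: [78, 78, 26, 26, 78, 78]  (not all equal)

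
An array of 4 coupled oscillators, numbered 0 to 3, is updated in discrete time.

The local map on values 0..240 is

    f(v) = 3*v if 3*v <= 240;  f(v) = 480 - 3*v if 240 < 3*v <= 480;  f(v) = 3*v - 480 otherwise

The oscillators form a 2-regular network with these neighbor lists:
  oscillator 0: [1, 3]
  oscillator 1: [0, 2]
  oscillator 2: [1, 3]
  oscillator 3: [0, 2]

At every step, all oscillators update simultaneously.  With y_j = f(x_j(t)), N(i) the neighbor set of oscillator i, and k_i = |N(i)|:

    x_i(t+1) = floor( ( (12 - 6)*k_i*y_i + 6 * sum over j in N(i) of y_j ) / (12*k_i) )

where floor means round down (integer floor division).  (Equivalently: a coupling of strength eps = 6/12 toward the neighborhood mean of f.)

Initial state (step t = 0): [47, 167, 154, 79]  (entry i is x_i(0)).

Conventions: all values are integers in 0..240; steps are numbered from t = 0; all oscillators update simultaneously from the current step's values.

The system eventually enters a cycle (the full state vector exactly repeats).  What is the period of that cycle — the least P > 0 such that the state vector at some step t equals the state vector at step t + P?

Answer: 2
Key observation: The state at step 89, [48, 48, 48, 48], reappears at step 91 — and no state repeats earlier — so the cycle the system enters has period 2.

Derivation:
t=0: [47, 167, 154, 79]
t=1: [135, 50, 73, 158]
t=2: [76, 148, 148, 76]
t=3: [180, 84, 84, 180]
t=4: [102, 186, 186, 102]
t=5: [150, 102, 102, 150]
t=6: [66, 138, 138, 66]
t=7: [165, 99, 99, 165]
t=8: [57, 141, 141, 57]
t=9: [142, 85, 85, 142]
t=10: [96, 182, 182, 96]
t=11: [160, 97, 97, 160]
t=12: [47, 141, 141, 47]
t=13: [120, 78, 78, 120]
t=14: [148, 205, 205, 148]
t=15: [60, 110, 110, 60]
t=16: [172, 157, 157, 172]
t=17: [29, 15, 15, 29]
t=18: [76, 55, 55, 76]
t=19: [212, 180, 180, 212]
t=20: [132, 84, 84, 132]
t=21: [120, 192, 192, 120]
t=22: [114, 102, 102, 114]
t=23: [147, 165, 165, 147]
t=24: [33, 21, 21, 33]
t=25: [90, 72, 72, 90]
t=26: [211, 214, 214, 211]
t=27: [155, 159, 159, 155]
t=28: [12, 6, 6, 12]
t=29: [31, 22, 22, 31]
t=30: [86, 72, 72, 86]
t=31: [220, 217, 217, 220]
t=32: [177, 173, 173, 177]
t=33: [48, 42, 42, 48]
t=34: [139, 130, 130, 139]
t=35: [69, 83, 83, 69]
t=36: [213, 225, 225, 213]
t=37: [168, 186, 186, 168]
t=38: [37, 64, 64, 37]
t=39: [131, 171, 171, 131]
t=40: [73, 46, 46, 73]
t=41: [198, 158, 158, 198]
t=42: [87, 33, 33, 87]
t=43: [189, 129, 129, 189]
t=44: [88, 91, 91, 88]
t=45: [213, 209, 209, 213]
t=46: [156, 150, 150, 156]
t=47: [16, 25, 25, 16]
t=48: [54, 68, 68, 54]
t=49: [172, 193, 193, 172]
t=50: [51, 83, 83, 51]
t=51: [172, 211, 211, 172]
t=52: [65, 123, 123, 65]
t=53: [174, 132, 132, 174]
t=54: [52, 73, 73, 52]
t=55: [171, 203, 203, 171]
t=56: [57, 105, 105, 57]
t=57: [169, 166, 166, 169]
t=58: [24, 20, 20, 24]
t=59: [69, 63, 63, 69]
t=60: [202, 193, 193, 202]
t=61: [119, 105, 105, 119]
t=62: [133, 154, 154, 133]
t=63: [65, 33, 33, 65]
t=64: [171, 123, 123, 171]
t=65: [52, 91, 91, 52]
t=66: [168, 194, 194, 168]
t=67: [43, 82, 82, 43]
t=68: [155, 207, 207, 155]
t=69: [46, 109, 109, 46]
t=70: [141, 149, 149, 141]
t=71: [51, 39, 39, 51]
t=72: [144, 126, 126, 144]
t=73: [61, 88, 88, 61]
t=74: [191, 207, 207, 191]
t=75: [105, 129, 129, 105]
t=76: [147, 111, 111, 147]
t=77: [66, 120, 120, 66]
t=78: [178, 139, 139, 178]
t=79: [56, 60, 60, 56]
t=80: [171, 177, 177, 171]
t=81: [37, 46, 46, 37]
t=82: [117, 131, 131, 117]
t=83: [118, 97, 97, 118]
t=84: [141, 173, 173, 141]
t=85: [52, 43, 43, 52]
t=86: [149, 135, 135, 149]
t=87: [43, 64, 64, 43]
t=88: [144, 176, 176, 144]
t=89: [48, 48, 48, 48]
t=90: [144, 144, 144, 144]
t=91: [48, 48, 48, 48]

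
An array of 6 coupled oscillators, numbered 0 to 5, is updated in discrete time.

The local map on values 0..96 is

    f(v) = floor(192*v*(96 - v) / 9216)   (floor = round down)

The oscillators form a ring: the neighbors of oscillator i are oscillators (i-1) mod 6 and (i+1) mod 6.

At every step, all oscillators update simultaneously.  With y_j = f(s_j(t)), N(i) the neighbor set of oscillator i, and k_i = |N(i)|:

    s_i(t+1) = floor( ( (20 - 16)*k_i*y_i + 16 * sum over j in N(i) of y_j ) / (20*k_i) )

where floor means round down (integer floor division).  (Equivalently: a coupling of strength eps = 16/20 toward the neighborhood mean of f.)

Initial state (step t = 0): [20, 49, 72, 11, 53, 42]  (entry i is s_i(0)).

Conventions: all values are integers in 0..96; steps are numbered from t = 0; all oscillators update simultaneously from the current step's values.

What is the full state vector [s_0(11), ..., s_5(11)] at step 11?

Answer: [47, 47, 47, 47, 47, 47]

Derivation:
t=0: [20, 49, 72, 11, 53, 42]
t=1: [43, 36, 33, 37, 35, 40]
t=2: [45, 45, 44, 43, 45, 45]
t=3: [47, 47, 47, 47, 47, 47]
t=4: [47, 47, 47, 47, 47, 47]
t=5: [47, 47, 47, 47, 47, 47]
t=6: [47, 47, 47, 47, 47, 47]
t=7: [47, 47, 47, 47, 47, 47]
t=8: [47, 47, 47, 47, 47, 47]
t=9: [47, 47, 47, 47, 47, 47]
t=10: [47, 47, 47, 47, 47, 47]
t=11: [47, 47, 47, 47, 47, 47]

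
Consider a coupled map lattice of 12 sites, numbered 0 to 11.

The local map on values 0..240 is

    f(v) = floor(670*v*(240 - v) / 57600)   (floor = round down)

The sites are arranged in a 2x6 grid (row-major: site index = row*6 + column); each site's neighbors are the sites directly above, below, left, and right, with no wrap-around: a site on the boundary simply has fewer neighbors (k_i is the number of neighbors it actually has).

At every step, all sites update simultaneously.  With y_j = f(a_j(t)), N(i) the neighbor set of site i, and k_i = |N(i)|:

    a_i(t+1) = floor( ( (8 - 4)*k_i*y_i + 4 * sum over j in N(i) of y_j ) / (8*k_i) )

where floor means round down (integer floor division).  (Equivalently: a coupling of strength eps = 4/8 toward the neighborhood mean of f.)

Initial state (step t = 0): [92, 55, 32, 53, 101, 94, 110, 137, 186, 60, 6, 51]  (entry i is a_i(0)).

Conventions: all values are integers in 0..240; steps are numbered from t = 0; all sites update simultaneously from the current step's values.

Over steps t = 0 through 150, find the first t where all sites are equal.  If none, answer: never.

Simulating step by step:
t=0: [92, 55, 32, 53, 101, 94, 110, 137, 186, 60, 6, 51]  (not all equal)
t=1: [150, 125, 96, 118, 129, 148, 163, 148, 119, 103, 74, 99]  (not all equal)
t=2: [156, 162, 163, 165, 160, 161, 151, 158, 163, 161, 153, 156]  (not all equal)
t=3: [151, 147, 144, 144, 148, 148, 153, 149, 146, 147, 151, 151]  (not all equal)
t=4: [156, 158, 159, 159, 158, 157, 155, 157, 158, 158, 156, 156]  (not all equal)
t=5: [151, 150, 149, 149, 150, 151, 152, 151, 150, 150, 151, 151]  (not all equal)
t=6: [156, 156, 157, 157, 156, 156, 155, 156, 156, 156, 156, 156]  (not all equal)
t=7: [152, 151, 151, 151, 151, 152, 152, 152, 151, 151, 152, 152]  (not all equal)
t=8: [155, 155, 156, 156, 155, 155, 155, 155, 155, 155, 155, 155]  (not all equal)
t=9: [153, 152, 152, 152, 152, 153, 153, 153, 152, 152, 153, 153]  (not all equal)
t=10: [154, 154, 155, 155, 154, 154, 154, 154, 154, 154, 154, 154]  (not all equal)
t=11: [154, 153, 153, 153, 153, 154, 154, 154, 153, 153, 154, 154]  (not all equal)
t=12: [154, 154, 154, 154, 154, 154, 154, 154, 154, 154, 154, 154]  (all equal)

Answer: 12
Key observation: Synchronization is absorbing here: once all sites are equal they stay equal, and step 12 is the first all-equal step.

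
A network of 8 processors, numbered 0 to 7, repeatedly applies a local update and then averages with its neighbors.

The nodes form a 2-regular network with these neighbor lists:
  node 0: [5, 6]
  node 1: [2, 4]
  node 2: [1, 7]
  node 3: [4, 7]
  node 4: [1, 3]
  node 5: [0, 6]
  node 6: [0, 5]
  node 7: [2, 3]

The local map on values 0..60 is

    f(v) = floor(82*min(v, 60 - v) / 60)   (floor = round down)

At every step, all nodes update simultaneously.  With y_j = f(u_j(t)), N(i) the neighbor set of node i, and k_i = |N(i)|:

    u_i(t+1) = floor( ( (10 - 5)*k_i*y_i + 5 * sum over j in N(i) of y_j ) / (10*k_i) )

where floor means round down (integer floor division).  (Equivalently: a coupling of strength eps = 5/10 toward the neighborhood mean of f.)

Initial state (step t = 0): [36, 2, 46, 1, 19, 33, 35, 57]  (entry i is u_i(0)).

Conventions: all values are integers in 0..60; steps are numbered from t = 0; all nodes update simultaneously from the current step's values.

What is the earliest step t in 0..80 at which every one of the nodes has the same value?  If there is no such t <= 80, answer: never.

Simulating step by step:
t=0: [36, 2, 46, 1, 19, 33, 35, 57]  (not all equal)
t=1: [33, 12, 11, 7, 13, 34, 34, 7]  (not all equal)
t=2: [35, 16, 13, 11, 14, 35, 35, 10]  (not all equal)
t=3: [34, 19, 17, 15, 18, 34, 34, 14]  (not all equal)
t=4: [35, 24, 22, 20, 23, 35, 35, 20]  (not all equal)
t=5: [34, 31, 29, 28, 30, 34, 34, 27]  (not all equal)
t=6: [35, 39, 38, 38, 39, 35, 35, 37]  (not all equal)
t=7: [34, 28, 29, 29, 28, 34, 34, 30]  (not all equal)
t=8: [35, 38, 39, 39, 38, 35, 35, 40]  (not all equal)
t=9: [34, 29, 28, 28, 29, 34, 34, 27]  (not all equal)
t=10: [35, 38, 37, 37, 38, 35, 35, 37]  (not all equal)
t=11: [34, 30, 30, 30, 30, 34, 34, 31]  (not all equal)
t=12: [35, 41, 40, 40, 41, 35, 35, 40]  (not all equal)
t=13: [34, 25, 26, 26, 25, 34, 34, 27]  (not all equal)
t=14: [35, 34, 35, 35, 34, 35, 35, 35]  (not all equal)
t=15: [34, 34, 34, 34, 34, 34, 34, 34]  (all equal)

Answer: 15
Key observation: Synchronization is absorbing here: once all nodes are equal they stay equal, and step 15 is the first all-equal step.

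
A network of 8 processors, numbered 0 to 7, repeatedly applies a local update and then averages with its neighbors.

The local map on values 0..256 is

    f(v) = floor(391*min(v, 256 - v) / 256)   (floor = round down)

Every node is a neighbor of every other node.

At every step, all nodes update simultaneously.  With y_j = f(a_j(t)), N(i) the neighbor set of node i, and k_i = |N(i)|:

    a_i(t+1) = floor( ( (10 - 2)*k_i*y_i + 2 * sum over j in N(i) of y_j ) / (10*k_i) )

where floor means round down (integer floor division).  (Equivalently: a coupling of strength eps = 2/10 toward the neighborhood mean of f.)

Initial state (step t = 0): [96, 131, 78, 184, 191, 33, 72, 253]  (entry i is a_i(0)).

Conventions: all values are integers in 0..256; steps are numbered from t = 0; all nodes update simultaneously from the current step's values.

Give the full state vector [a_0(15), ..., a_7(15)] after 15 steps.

Simulating step by step:
t=0: [96, 131, 78, 184, 191, 33, 72, 253]
t=1: [136, 170, 115, 107, 99, 62, 107, 26]
t=2: [172, 132, 166, 157, 147, 103, 157, 61]
t=3: [132, 179, 139, 149, 161, 154, 149, 105]
t=4: [182, 126, 173, 162, 148, 155, 162, 159]
t=5: [120, 181, 131, 144, 160, 152, 144, 147]
t=6: [178, 125, 183, 169, 149, 159, 169, 165]
t=7: [124, 178, 118, 134, 158, 146, 134, 138]
t=8: [184, 130, 177, 182, 153, 168, 182, 177]
t=9: [114, 178, 122, 117, 151, 133, 117, 122]
t=10: [173, 130, 182, 176, 162, 183, 176, 182]
t=11: [126, 177, 116, 123, 140, 115, 123, 116]
t=12: [187, 132, 176, 184, 176, 174, 184, 176]
t=13: [109, 174, 122, 112, 122, 125, 112, 122]
t=14: [167, 135, 182, 171, 182, 186, 171, 182]
t=15: [133, 171, 116, 128, 116, 110, 128, 116]

Answer: [133, 171, 116, 128, 116, 110, 128, 116]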